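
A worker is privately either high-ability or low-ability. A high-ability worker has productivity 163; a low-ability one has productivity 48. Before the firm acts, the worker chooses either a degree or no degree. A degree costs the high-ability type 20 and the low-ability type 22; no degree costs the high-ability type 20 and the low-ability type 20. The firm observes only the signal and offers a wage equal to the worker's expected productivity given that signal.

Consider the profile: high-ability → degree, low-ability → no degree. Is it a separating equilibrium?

No

If types separate, degree earns payment 163 and no degree earns 48.
High-ability: degree gives 163 − 20 = 143; no degree gives 48 − 20 = 28. No deviation. ✓
Low-ability: no degree gives 48 − 20 = 28; degree gives 163 − 22 = 141. Would deviate. ✗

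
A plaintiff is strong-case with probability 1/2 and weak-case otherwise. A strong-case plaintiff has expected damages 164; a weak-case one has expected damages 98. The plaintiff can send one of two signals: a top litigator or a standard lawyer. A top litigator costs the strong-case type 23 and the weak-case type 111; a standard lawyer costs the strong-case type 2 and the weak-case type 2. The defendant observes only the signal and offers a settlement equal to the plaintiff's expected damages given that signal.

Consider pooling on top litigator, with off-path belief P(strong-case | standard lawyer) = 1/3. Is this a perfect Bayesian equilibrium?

On the equilibrium path (top litigator) the defendant holds the prior 1/2 and pays 1/2·164 + 1/2·98 = 131. Off-path (standard lawyer) belief 1/3 gives 1/3·164 + 2/3·98 = 120.
Strong-case: top litigator gives 131 − 23 = 108; standard lawyer gives 120 − 2 = 118. Deviates. ✗
Weak-case: top litigator gives 131 − 111 = 20; standard lawyer gives 120 − 2 = 118. Deviates. ✗

No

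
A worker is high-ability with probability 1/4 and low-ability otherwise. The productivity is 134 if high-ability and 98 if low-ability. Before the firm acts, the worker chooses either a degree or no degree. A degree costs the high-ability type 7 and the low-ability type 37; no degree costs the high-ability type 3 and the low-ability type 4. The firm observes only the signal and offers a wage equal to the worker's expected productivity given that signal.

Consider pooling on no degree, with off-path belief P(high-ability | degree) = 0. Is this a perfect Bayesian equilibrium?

Yes

At the pooled signal (no degree) the firm holds the prior 1/4 and pays 1/4·134 + 3/4·98 = 107. Off-path (degree) belief 0 gives 0·134 + 1·98 = 98.
High-ability: no degree gives 107 − 3 = 104; degree gives 98 − 7 = 91. Stays. ✓
Low-ability: no degree gives 107 − 4 = 103; degree gives 98 − 37 = 61. Stays. ✓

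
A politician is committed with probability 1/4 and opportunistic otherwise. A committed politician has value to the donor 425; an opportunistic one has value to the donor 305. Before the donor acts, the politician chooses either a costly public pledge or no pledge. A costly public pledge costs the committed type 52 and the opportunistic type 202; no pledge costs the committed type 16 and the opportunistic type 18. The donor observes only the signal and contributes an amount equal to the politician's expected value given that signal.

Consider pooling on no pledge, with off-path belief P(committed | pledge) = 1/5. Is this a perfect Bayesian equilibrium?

At the pooled signal (no pledge) the donor holds the prior 1/4 and pays 1/4·425 + 3/4·305 = 335. Off-path (pledge) belief 1/5 gives 1/5·425 + 4/5·305 = 329.
Committed: no pledge gives 335 − 16 = 319; pledge gives 329 − 52 = 277. Stays. ✓
Opportunistic: no pledge gives 335 − 18 = 317; pledge gives 329 − 202 = 127. Stays. ✓

Yes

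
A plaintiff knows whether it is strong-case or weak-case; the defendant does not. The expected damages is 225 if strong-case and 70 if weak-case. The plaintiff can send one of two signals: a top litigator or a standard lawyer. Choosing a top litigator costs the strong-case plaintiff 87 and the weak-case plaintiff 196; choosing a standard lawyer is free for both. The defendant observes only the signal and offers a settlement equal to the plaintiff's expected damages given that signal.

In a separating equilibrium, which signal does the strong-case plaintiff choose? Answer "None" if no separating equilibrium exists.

Try strong-case → top litigator, weak-case → standard lawyer:
  If types separate, top litigator earns payment 225 and standard lawyer earns 70.
  Strong-case: top litigator gives 225 − 87 = 138; standard lawyer gives 70 − 0 = 70. No deviation. ✓
  Weak-case: standard lawyer gives 70 − 0 = 70; top litigator gives 225 − 196 = 29. No deviation. ✓
Both hold — the strong-case type sends top litigator.

top litigator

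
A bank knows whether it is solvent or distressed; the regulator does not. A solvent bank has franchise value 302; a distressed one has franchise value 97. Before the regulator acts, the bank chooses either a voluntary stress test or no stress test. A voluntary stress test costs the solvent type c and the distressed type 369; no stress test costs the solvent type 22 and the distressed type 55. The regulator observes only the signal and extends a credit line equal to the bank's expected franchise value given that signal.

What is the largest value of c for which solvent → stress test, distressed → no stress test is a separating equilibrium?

Under separation: stress test → solvent (pays 302); no stress test → distressed (pays 97).
Distressed: 97 − 55 = 42 ≥ 302 − 369 = -67. Holds regardless of c. ✓
Solvent: 302 − c ≥ 97 − 22, so c ≤ 302 − 75 = 227.

227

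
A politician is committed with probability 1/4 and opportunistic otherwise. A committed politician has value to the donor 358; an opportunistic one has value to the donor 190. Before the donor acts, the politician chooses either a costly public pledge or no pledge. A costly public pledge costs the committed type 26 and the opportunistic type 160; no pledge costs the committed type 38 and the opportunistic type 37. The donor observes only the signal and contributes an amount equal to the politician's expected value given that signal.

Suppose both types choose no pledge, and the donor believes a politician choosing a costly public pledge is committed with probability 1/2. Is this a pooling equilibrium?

At the pooled signal (no pledge) the donor holds the prior 1/4 and pays 1/4·358 + 3/4·190 = 232. Off-path (pledge) belief 1/2 gives 1/2·358 + 1/2·190 = 274.
Committed: no pledge gives 232 − 38 = 194; pledge gives 274 − 26 = 248. Deviates. ✗
Opportunistic: no pledge gives 232 − 37 = 195; pledge gives 274 − 160 = 114. Stays. ✓

No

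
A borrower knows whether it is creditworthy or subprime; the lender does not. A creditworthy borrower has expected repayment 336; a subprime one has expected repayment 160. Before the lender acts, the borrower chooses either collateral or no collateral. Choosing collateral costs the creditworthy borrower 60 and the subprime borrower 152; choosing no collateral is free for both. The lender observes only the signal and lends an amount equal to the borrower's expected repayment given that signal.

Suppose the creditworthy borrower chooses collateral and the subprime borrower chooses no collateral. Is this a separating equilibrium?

If types separate, collateral earns payment 336 and no collateral earns 160.
Creditworthy: collateral gives 336 − 60 = 276; no collateral gives 160 − 0 = 160. No deviation. ✓
Subprime: no collateral gives 160 − 0 = 160; collateral gives 336 − 152 = 184. Would deviate. ✗

No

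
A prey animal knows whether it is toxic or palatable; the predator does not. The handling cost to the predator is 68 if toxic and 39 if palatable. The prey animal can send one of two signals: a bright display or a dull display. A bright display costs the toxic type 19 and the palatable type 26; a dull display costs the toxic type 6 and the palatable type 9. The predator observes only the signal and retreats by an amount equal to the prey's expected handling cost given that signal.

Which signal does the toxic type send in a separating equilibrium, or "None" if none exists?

Try toxic → bright display, palatable → dull display:
  If types separate, bright display earns payment 68 and dull display earns 39.
  Toxic: bright display gives 68 − 19 = 49; dull display gives 39 − 6 = 33. No deviation. ✓
  Palatable: dull display gives 39 − 9 = 30; bright display gives 68 − 26 = 42. Would deviate. ✗
Try toxic → dull display, palatable → bright display:
  If types separate, dull display earns payment 68 and bright display earns 39.
  Toxic: dull display gives 68 − 6 = 62; bright display gives 39 − 19 = 20. No deviation. ✓
  Palatable: bright display gives 39 − 26 = 13; dull display gives 68 − 9 = 59. Would deviate. ✗
Neither assignment is incentive-compatible.

None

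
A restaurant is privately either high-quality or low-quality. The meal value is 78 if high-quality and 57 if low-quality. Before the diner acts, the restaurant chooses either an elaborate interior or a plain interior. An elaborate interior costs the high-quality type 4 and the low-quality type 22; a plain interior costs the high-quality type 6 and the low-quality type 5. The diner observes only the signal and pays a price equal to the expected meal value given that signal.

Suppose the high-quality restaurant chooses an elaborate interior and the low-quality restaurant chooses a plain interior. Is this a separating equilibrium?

Under separation the diner infers type exactly: elaborate interior → high-quality (pays 78), plain interior → low-quality (pays 57).
High-quality: elaborate interior gives 78 − 4 = 74; plain interior gives 57 − 6 = 51. No deviation. ✓
Low-quality: plain interior gives 57 − 5 = 52; elaborate interior gives 78 − 22 = 56. Would deviate. ✗

No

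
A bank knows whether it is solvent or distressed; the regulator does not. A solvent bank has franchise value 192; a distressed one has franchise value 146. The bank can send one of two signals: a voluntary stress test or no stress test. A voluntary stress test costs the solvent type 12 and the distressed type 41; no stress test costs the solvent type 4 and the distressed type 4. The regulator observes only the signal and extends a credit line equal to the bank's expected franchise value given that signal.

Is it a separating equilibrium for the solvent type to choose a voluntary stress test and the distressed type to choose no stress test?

If types separate, stress test earns payment 192 and no stress test earns 146.
Solvent: stress test gives 192 − 12 = 180; no stress test gives 146 − 4 = 142. No deviation. ✓
Distressed: no stress test gives 146 − 4 = 142; stress test gives 192 − 41 = 151. Would deviate. ✗

No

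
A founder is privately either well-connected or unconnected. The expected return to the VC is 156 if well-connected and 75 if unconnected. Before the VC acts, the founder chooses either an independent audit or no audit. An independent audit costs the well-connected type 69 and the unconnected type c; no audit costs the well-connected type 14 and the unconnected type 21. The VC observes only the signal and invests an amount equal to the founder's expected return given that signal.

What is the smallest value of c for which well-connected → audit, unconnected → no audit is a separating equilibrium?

Under separation: audit → well-connected (pays 156); no audit → unconnected (pays 75).
Well-connected: 156 − 69 = 87 ≥ 75 − 14 = 61. Holds regardless of c. ✓
Unconnected: 75 − 21 ≥ 156 − c, so c ≥ 156 − 54 = 102.

102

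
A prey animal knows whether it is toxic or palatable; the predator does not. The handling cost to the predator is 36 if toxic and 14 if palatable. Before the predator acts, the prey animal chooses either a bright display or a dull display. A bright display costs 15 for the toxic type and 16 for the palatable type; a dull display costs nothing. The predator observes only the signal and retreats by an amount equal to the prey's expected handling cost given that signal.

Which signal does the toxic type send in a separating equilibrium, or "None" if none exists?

Try toxic → bright display, palatable → dull display:
  If types separate, bright display earns payment 36 and dull display earns 14.
  Toxic: bright display gives 36 − 15 = 21; dull display gives 14 − 0 = 14. No deviation. ✓
  Palatable: dull display gives 14 − 0 = 14; bright display gives 36 − 16 = 20. Would deviate. ✗
Try toxic → dull display, palatable → bright display:
  If types separate, dull display earns payment 36 and bright display earns 14.
  Toxic: dull display gives 36 − 0 = 36; bright display gives 14 − 15 = -1. No deviation. ✓
  Palatable: bright display gives 14 − 16 = -2; dull display gives 36 − 0 = 36. Would deviate. ✗
Neither assignment is incentive-compatible.

None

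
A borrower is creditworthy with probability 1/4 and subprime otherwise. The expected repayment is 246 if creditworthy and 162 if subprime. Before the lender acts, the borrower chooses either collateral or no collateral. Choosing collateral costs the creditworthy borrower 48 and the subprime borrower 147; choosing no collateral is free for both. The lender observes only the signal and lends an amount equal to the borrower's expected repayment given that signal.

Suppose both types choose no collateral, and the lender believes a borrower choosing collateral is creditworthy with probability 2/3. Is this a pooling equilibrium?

At the pooled signal (no collateral) the lender holds the prior 1/4 and pays 1/4·246 + 3/4·162 = 183. Off-path (collateral) belief 2/3 gives 2/3·246 + 1/3·162 = 218.
Creditworthy: no collateral gives 183 − 0 = 183; collateral gives 218 − 48 = 170. Stays. ✓
Subprime: no collateral gives 183 − 0 = 183; collateral gives 218 − 147 = 71. Stays. ✓

Yes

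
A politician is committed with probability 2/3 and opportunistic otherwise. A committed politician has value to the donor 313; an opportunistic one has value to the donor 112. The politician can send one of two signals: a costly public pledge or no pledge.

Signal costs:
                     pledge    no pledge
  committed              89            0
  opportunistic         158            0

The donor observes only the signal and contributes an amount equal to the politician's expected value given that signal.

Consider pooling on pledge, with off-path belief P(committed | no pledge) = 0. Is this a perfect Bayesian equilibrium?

At the pooled signal (pledge) the donor holds the prior 2/3 and pays 2/3·313 + 1/3·112 = 246. Off-path (no pledge) belief 0 gives 0·313 + 1·112 = 112.
Committed: pledge gives 246 − 89 = 157; no pledge gives 112 − 0 = 112. Stays. ✓
Opportunistic: pledge gives 246 − 158 = 88; no pledge gives 112 − 0 = 112. Deviates. ✗

No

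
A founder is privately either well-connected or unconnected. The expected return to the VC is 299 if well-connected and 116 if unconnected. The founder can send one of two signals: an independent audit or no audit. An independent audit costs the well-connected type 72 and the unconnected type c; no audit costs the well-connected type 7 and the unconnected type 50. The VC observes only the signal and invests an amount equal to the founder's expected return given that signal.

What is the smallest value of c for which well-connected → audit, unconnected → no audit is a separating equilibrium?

Under separation: audit → well-connected (pays 299); no audit → unconnected (pays 116).
Well-connected: 299 − 72 = 227 ≥ 116 − 7 = 109. Holds regardless of c. ✓
Unconnected: 116 − 50 ≥ 299 − c, so c ≥ 299 − 66 = 233.

233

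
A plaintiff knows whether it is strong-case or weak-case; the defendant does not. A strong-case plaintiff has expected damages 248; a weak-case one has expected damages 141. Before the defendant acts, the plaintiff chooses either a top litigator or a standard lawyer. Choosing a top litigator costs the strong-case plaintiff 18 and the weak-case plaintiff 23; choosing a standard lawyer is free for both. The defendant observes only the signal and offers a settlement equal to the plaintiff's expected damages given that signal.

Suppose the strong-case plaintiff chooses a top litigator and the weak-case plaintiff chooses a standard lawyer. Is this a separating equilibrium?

If types separate, top litigator earns payment 248 and standard lawyer earns 141.
Strong-case: top litigator gives 248 − 18 = 230; standard lawyer gives 141 − 0 = 141. No deviation. ✓
Weak-case: standard lawyer gives 141 − 0 = 141; top litigator gives 248 − 23 = 225. Would deviate. ✗

No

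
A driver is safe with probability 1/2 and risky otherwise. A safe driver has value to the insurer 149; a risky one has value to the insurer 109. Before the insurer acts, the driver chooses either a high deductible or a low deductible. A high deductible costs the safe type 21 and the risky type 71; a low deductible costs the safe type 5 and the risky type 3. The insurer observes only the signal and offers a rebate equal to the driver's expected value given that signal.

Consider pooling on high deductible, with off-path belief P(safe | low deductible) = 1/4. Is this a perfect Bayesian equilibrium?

No

At the pooled signal (high deductible) the insurer holds the prior 1/2 and pays 1/2·149 + 1/2·109 = 129. Off-path (low deductible) belief 1/4 gives 1/4·149 + 3/4·109 = 119.
Safe: high deductible gives 129 − 21 = 108; low deductible gives 119 − 5 = 114. Deviates. ✗
Risky: high deductible gives 129 − 71 = 58; low deductible gives 119 − 3 = 116. Deviates. ✗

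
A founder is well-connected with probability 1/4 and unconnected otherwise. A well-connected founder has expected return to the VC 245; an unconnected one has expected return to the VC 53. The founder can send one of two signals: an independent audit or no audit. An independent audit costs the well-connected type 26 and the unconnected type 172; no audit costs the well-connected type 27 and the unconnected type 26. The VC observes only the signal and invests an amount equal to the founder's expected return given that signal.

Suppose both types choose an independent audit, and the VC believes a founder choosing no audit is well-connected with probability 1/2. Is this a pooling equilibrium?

No

At the pooled signal (audit) the VC holds the prior 1/4 and pays 1/4·245 + 3/4·53 = 101. Off-path (no audit) belief 1/2 gives 1/2·245 + 1/2·53 = 149.
Well-connected: audit gives 101 − 26 = 75; no audit gives 149 − 27 = 122. Deviates. ✗
Unconnected: audit gives 101 − 172 = -71; no audit gives 149 − 26 = 123. Deviates. ✗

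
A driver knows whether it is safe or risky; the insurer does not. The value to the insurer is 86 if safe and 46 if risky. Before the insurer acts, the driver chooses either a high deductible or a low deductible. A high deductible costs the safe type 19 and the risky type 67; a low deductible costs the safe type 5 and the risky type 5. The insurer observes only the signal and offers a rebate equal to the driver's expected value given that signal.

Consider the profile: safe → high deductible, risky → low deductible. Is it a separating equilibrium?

Under separation the insurer infers type exactly: high deductible → safe (pays 86), low deductible → risky (pays 46).
Safe: high deductible gives 86 − 19 = 67; low deductible gives 46 − 5 = 41. No deviation. ✓
Risky: low deductible gives 46 − 5 = 41; high deductible gives 86 − 67 = 19. No deviation. ✓
Neither type gains from mimicking the other.

Yes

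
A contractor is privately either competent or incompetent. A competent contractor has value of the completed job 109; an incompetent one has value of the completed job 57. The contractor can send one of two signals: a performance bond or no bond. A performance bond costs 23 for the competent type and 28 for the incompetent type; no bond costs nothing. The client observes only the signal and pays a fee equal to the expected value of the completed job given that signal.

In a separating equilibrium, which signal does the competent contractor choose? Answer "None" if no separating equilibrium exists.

Try competent → bond, incompetent → no bond:
  Under separation the client infers type exactly: bond → competent (pays 109), no bond → incompetent (pays 57).
  Competent: bond gives 109 − 23 = 86; no bond gives 57 − 0 = 57. No deviation. ✓
  Incompetent: no bond gives 57 − 0 = 57; bond gives 109 − 28 = 81. Would deviate. ✗
Try competent → no bond, incompetent → bond:
  Under separation the client infers type exactly: no bond → competent (pays 109), bond → incompetent (pays 57).
  Competent: no bond gives 109 − 0 = 109; bond gives 57 − 23 = 34. No deviation. ✓
  Incompetent: bond gives 57 − 28 = 29; no bond gives 109 − 0 = 109. Would deviate. ✗
Neither assignment is incentive-compatible.

None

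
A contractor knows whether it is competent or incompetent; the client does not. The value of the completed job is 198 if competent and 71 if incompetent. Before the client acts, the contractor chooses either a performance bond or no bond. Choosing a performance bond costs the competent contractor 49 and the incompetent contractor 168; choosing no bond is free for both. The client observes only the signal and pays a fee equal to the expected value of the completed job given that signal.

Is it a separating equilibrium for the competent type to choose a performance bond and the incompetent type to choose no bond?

Yes

If types separate, bond earns payment 198 and no bond earns 71.
Competent: bond gives 198 − 49 = 149; no bond gives 71 − 0 = 71. No deviation. ✓
Incompetent: no bond gives 71 − 0 = 71; bond gives 198 − 168 = 30. No deviation. ✓
Neither type gains from mimicking the other.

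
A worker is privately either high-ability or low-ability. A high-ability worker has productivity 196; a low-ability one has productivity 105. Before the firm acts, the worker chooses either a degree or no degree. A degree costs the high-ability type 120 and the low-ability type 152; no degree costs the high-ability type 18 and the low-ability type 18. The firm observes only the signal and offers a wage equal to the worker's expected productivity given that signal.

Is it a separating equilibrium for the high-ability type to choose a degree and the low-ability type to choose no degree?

If types separate, degree earns payment 196 and no degree earns 105.
High-ability: degree gives 196 − 120 = 76; no degree gives 105 − 18 = 87. Would deviate. ✗
Low-ability: no degree gives 105 − 18 = 87; degree gives 196 − 152 = 44. No deviation. ✓

No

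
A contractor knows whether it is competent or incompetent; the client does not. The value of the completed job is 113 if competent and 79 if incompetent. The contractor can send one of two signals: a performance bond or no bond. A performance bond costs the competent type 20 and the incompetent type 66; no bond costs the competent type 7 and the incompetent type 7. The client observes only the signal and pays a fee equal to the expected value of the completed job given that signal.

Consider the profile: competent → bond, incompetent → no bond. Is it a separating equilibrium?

Yes

If types separate, bond earns payment 113 and no bond earns 79.
Competent: bond gives 113 − 20 = 93; no bond gives 79 − 7 = 72. No deviation. ✓
Incompetent: no bond gives 79 − 7 = 72; bond gives 113 − 66 = 47. No deviation. ✓
Both incentive constraints hold.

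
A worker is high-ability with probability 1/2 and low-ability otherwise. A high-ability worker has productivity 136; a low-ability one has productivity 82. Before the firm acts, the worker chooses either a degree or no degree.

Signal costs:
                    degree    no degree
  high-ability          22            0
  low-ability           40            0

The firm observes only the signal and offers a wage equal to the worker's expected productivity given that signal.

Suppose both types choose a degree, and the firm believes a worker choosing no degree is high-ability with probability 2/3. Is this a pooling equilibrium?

On the equilibrium path (degree) the firm holds the prior 1/2 and pays 1/2·136 + 1/2·82 = 109. Off-path (no degree) belief 2/3 gives 2/3·136 + 1/3·82 = 118.
High-ability: degree gives 109 − 22 = 87; no degree gives 118 − 0 = 118. Deviates. ✗
Low-ability: degree gives 109 − 40 = 69; no degree gives 118 − 0 = 118. Deviates. ✗

No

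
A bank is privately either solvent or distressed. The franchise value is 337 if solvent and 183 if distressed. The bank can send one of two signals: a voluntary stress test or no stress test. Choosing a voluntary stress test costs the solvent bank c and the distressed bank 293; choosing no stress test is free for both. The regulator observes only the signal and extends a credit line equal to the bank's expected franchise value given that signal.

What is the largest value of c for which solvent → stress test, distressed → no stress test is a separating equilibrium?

154

Under separation: stress test → solvent (pays 337); no stress test → distressed (pays 183).
Distressed: 183 − 0 = 183 ≥ 337 − 293 = 44. Holds regardless of c. ✓
Solvent: 337 − c ≥ 183 − 0, so c ≤ 337 − 183 = 154.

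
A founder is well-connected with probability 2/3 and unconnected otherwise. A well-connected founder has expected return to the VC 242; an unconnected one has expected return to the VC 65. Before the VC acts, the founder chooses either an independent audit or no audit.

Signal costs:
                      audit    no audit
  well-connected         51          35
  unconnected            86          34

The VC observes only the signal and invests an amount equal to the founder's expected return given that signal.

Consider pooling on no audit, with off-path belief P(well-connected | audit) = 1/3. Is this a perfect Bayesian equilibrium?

Yes

At the pooled signal (no audit) the VC holds the prior 2/3 and pays 2/3·242 + 1/3·65 = 183. Off-path (audit) belief 1/3 gives 1/3·242 + 2/3·65 = 124.
Well-connected: no audit gives 183 − 35 = 148; audit gives 124 − 51 = 73. Stays. ✓
Unconnected: no audit gives 183 − 34 = 149; audit gives 124 − 86 = 38. Stays. ✓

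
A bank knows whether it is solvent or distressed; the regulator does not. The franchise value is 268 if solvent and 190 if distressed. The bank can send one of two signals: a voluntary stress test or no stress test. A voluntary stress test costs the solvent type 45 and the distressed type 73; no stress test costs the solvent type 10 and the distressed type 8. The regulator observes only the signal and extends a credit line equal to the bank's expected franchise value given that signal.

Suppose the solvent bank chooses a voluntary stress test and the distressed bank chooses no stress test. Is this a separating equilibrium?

No

If types separate, stress test earns payment 268 and no stress test earns 190.
Solvent: stress test gives 268 − 45 = 223; no stress test gives 190 − 10 = 180. No deviation. ✓
Distressed: no stress test gives 190 − 8 = 182; stress test gives 268 − 73 = 195. Would deviate. ✗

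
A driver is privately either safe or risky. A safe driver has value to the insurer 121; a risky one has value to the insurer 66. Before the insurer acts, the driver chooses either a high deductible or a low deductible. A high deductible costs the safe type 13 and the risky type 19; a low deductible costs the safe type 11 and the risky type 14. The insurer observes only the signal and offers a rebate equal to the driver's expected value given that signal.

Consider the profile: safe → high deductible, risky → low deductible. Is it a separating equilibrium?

If types separate, high deductible earns payment 121 and low deductible earns 66.
Safe: high deductible gives 121 − 13 = 108; low deductible gives 66 − 11 = 55. No deviation. ✓
Risky: low deductible gives 66 − 14 = 52; high deductible gives 121 − 19 = 102. Would deviate. ✗

No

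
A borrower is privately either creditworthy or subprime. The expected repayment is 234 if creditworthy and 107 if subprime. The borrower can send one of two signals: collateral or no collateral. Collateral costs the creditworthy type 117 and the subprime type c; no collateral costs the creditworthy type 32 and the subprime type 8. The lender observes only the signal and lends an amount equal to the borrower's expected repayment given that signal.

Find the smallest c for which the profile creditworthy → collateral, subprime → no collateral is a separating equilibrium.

135

Under separation: collateral → creditworthy (pays 234); no collateral → subprime (pays 107).
Creditworthy: 234 − 117 = 117 ≥ 107 − 32 = 75. Holds regardless of c. ✓
Subprime: 107 − 8 ≥ 234 − c, so c ≥ 234 − 99 = 135.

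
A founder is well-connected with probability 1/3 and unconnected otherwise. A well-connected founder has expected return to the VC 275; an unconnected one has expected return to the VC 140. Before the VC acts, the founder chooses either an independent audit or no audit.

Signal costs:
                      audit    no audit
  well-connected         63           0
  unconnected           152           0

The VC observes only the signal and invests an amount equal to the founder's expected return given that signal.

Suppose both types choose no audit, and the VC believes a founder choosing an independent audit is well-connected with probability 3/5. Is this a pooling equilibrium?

On the equilibrium path (no audit) the VC holds the prior 1/3 and pays 1/3·275 + 2/3·140 = 185. Off-path (audit) belief 3/5 gives 3/5·275 + 2/5·140 = 221.
Well-connected: no audit gives 185 − 0 = 185; audit gives 221 − 63 = 158. Stays. ✓
Unconnected: no audit gives 185 − 0 = 185; audit gives 221 − 152 = 69. Stays. ✓
Beliefs are Bayes-consistent on-path and both types best-respond.

Yes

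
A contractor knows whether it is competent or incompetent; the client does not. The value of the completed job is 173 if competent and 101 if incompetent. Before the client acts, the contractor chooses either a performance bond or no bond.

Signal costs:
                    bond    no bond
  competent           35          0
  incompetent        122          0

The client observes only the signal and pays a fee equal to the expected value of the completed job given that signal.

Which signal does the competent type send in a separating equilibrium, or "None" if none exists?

Try competent → bond, incompetent → no bond:
  If types separate, bond earns payment 173 and no bond earns 101.
  Competent: bond gives 173 − 35 = 138; no bond gives 101 − 0 = 101. No deviation. ✓
  Incompetent: no bond gives 101 − 0 = 101; bond gives 173 − 122 = 51. No deviation. ✓
Both hold — the competent type sends bond.

bond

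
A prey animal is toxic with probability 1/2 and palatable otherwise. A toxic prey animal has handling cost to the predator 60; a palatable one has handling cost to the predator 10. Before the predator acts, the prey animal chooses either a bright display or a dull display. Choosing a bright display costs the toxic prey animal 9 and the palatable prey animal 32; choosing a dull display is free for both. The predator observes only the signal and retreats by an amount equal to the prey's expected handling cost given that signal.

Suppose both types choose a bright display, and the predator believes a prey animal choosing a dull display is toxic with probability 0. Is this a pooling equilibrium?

No

On the equilibrium path (bright display) the predator holds the prior 1/2 and pays 1/2·60 + 1/2·10 = 35. Off-path (dull display) belief 0 gives 0·60 + 1·10 = 10.
Toxic: bright display gives 35 − 9 = 26; dull display gives 10 − 0 = 10. Stays. ✓
Palatable: bright display gives 35 − 32 = 3; dull display gives 10 − 0 = 10. Deviates. ✗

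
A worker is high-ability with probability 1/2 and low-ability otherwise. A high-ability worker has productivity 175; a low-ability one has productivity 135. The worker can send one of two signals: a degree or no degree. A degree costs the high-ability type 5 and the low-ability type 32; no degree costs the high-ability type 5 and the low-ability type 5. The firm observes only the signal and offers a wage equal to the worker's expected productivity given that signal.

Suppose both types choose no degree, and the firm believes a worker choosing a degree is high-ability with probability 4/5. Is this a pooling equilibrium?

At the pooled signal (no degree) the firm holds the prior 1/2 and pays 1/2·175 + 1/2·135 = 155. Off-path (degree) belief 4/5 gives 4/5·175 + 1/5·135 = 167.
High-ability: no degree gives 155 − 5 = 150; degree gives 167 − 5 = 162. Deviates. ✗
Low-ability: no degree gives 155 − 5 = 150; degree gives 167 − 32 = 135. Stays. ✓

No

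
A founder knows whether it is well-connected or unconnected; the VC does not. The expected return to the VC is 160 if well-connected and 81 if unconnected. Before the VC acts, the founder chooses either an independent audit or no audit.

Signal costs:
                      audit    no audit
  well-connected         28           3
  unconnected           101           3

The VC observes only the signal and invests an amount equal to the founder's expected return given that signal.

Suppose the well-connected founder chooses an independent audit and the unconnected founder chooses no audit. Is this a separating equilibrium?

Under separation the VC infers type exactly: audit → well-connected (pays 160), no audit → unconnected (pays 81).
Well-connected: audit gives 160 − 28 = 132; no audit gives 81 − 3 = 78. No deviation. ✓
Unconnected: no audit gives 81 − 3 = 78; audit gives 160 − 101 = 59. No deviation. ✓
Both incentive constraints hold.

Yes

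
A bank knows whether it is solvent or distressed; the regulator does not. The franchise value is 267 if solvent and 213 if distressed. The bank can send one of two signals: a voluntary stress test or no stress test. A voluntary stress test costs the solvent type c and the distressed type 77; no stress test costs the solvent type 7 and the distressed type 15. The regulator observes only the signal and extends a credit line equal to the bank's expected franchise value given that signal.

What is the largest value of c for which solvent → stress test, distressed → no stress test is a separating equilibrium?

61

Under separation: stress test → solvent (pays 267); no stress test → distressed (pays 213).
Distressed: 213 − 15 = 198 ≥ 267 − 77 = 190. Holds regardless of c. ✓
Solvent: 267 − c ≥ 213 − 7, so c ≤ 267 − 206 = 61.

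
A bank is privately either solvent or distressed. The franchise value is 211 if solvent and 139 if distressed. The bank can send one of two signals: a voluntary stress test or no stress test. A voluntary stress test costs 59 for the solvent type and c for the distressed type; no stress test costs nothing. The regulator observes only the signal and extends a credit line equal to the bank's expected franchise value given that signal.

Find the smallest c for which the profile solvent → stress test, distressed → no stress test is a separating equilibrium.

Under separation: stress test → solvent (pays 211); no stress test → distressed (pays 139).
Solvent: 211 − 59 = 152 ≥ 139 − 0 = 139. Holds regardless of c. ✓
Distressed: 139 − 0 ≥ 211 − c, so c ≥ 211 − 139 = 72.

72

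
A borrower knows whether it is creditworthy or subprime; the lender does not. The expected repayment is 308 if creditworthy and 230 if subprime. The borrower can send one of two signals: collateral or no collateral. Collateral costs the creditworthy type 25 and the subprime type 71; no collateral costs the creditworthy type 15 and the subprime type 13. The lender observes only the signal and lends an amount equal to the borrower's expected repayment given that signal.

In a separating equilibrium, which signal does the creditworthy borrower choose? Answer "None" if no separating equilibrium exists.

Try creditworthy → collateral, subprime → no collateral:
  Under separation the lender infers type exactly: collateral → creditworthy (pays 308), no collateral → subprime (pays 230).
  Creditworthy: collateral gives 308 − 25 = 283; no collateral gives 230 − 15 = 215. No deviation. ✓
  Subprime: no collateral gives 230 − 13 = 217; collateral gives 308 − 71 = 237. Would deviate. ✗
Try creditworthy → no collateral, subprime → collateral:
  Under separation the lender infers type exactly: no collateral → creditworthy (pays 308), collateral → subprime (pays 230).
  Creditworthy: no collateral gives 308 − 15 = 293; collateral gives 230 − 25 = 205. No deviation. ✓
  Subprime: collateral gives 230 − 71 = 159; no collateral gives 308 − 13 = 295. Would deviate. ✗
Neither assignment is incentive-compatible.

None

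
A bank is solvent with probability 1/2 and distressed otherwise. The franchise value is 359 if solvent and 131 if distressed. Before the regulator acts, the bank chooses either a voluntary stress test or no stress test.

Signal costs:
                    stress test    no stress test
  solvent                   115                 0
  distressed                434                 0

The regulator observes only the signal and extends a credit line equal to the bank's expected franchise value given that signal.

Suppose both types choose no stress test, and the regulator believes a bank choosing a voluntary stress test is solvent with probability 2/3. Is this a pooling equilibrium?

On the equilibrium path (no stress test) the regulator holds the prior 1/2 and pays 1/2·359 + 1/2·131 = 245. Off-path (stress test) belief 2/3 gives 2/3·359 + 1/3·131 = 283.
Solvent: no stress test gives 245 − 0 = 245; stress test gives 283 − 115 = 168. Stays. ✓
Distressed: no stress test gives 245 − 0 = 245; stress test gives 283 − 434 = -151. Stays. ✓
Beliefs are Bayes-consistent on-path and both types best-respond.

Yes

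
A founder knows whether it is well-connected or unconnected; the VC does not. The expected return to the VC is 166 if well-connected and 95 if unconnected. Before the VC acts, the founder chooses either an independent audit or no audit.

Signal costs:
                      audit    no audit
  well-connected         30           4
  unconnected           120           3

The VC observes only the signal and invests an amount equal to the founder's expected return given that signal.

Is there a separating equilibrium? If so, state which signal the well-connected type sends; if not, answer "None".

audit

Try well-connected → audit, unconnected → no audit:
  Under separation the VC infers type exactly: audit → well-connected (pays 166), no audit → unconnected (pays 95).
  Well-connected: audit gives 166 − 30 = 136; no audit gives 95 − 4 = 91. No deviation. ✓
  Unconnected: no audit gives 95 − 3 = 92; audit gives 166 − 120 = 46. No deviation. ✓
Both hold — the well-connected type sends audit.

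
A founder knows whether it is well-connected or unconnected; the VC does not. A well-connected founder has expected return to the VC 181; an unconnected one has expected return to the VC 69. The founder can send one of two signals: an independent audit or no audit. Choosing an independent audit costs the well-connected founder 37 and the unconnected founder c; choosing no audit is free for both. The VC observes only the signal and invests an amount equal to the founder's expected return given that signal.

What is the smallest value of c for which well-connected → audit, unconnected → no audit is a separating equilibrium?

Under separation: audit → well-connected (pays 181); no audit → unconnected (pays 69).
Well-connected: 181 − 37 = 144 ≥ 69 − 0 = 69. Holds regardless of c. ✓
Unconnected: 69 − 0 ≥ 181 − c, so c ≥ 181 − 69 = 112.

112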